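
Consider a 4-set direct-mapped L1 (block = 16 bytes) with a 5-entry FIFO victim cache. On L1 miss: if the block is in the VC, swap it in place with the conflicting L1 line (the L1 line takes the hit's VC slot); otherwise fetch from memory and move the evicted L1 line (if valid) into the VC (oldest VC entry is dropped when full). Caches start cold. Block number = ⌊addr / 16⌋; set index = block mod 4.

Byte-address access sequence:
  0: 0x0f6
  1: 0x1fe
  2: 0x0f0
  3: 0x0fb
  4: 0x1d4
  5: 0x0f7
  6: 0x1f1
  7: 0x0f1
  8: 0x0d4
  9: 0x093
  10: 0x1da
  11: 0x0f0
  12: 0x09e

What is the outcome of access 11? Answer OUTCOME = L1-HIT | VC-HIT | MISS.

OUTCOME = L1-HIT

#0 0xf6→b15/s3 MISS; vc=[]
#1 0x1fe→b31/s3 MISS; vc=[15]
#2 0xf0→b15/s3 VC-HIT; vc=[31]
#3 0xfb→b15/s3 L1-HIT; vc=[31]
#4 0x1d4→b29/s1 MISS; vc=[31]
#5 0xf7→b15/s3 L1-HIT; vc=[31]
#6 0x1f1→b31/s3 VC-HIT; vc=[15]
#7 0xf1→b15/s3 VC-HIT; vc=[31]
#8 0xd4→b13/s1 MISS; vc=[31,29]
#9 0x93→b9/s1 MISS; vc=[31,29,13]
#10 0x1da→b29/s1 VC-HIT; vc=[31,9,13]
#11 0xf0→b15/s3 L1-HIT; vc=[31,9,13]
#12 0x9e→b9/s1 VC-HIT; vc=[31,29,13]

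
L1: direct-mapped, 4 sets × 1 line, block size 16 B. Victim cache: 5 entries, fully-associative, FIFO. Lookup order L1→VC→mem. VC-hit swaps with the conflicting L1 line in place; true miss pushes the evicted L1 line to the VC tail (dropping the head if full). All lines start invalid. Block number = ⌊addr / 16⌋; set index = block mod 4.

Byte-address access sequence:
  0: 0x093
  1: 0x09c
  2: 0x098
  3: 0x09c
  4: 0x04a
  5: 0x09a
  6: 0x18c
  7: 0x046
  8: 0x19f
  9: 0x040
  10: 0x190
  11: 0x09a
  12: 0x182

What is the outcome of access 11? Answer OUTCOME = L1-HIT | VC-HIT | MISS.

0: 0x93 (blk 9, set 1) → MISS  vc=[]
1: 0x9c (blk 9, set 1) → L1-HIT  vc=[]
2: 0x98 (blk 9, set 1) → L1-HIT  vc=[]
3: 0x9c (blk 9, set 1) → L1-HIT  vc=[]
4: 0x4a (blk 4, set 0) → MISS  vc=[]
5: 0x9a (blk 9, set 1) → L1-HIT  vc=[]
6: 0x18c (blk 24, set 0) → MISS  vc=[4]
7: 0x46 (blk 4, set 0) → VC-HIT  vc=[24]
8: 0x19f (blk 25, set 1) → MISS  vc=[24, 9]
9: 0x40 (blk 4, set 0) → L1-HIT  vc=[24, 9]
10: 0x190 (blk 25, set 1) → L1-HIT  vc=[24, 9]
11: 0x9a (blk 9, set 1) → VC-HIT  vc=[24, 25]
12: 0x182 (blk 24, set 0) → VC-HIT  vc=[4, 25]

OUTCOME = VC-HIT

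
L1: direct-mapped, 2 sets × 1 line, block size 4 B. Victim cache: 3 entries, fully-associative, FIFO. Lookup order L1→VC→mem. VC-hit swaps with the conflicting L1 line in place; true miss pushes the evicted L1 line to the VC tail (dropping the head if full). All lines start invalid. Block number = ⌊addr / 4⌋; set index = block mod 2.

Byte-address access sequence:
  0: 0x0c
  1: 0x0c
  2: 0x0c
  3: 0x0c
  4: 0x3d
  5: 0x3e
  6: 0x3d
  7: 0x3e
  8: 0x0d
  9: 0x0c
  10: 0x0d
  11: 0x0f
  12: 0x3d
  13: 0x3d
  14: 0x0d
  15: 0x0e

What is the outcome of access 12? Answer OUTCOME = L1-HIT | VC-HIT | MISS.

  [0] addr=0xc blk=3 s=1: MISS | VC []
  [1] addr=0xc blk=3 s=1: L1-HIT | VC []
  [2] addr=0xc blk=3 s=1: L1-HIT | VC []
  [3] addr=0xc blk=3 s=1: L1-HIT | VC []
  [4] addr=0x3d blk=15 s=1: MISS | VC [3]
  [5] addr=0x3e blk=15 s=1: L1-HIT | VC [3]
  [6] addr=0x3d blk=15 s=1: L1-HIT | VC [3]
  [7] addr=0x3e blk=15 s=1: L1-HIT | VC [3]
  [8] addr=0xd blk=3 s=1: VC-HIT | VC [15]
  [9] addr=0xc blk=3 s=1: L1-HIT | VC [15]
  [10] addr=0xd blk=3 s=1: L1-HIT | VC [15]
  [11] addr=0xf blk=3 s=1: L1-HIT | VC [15]
  [12] addr=0x3d blk=15 s=1: VC-HIT | VC [3]
  [13] addr=0x3d blk=15 s=1: L1-HIT | VC [3]
  [14] addr=0xd blk=3 s=1: VC-HIT | VC [15]
  [15] addr=0xe blk=3 s=1: L1-HIT | VC [15]

OUTCOME = VC-HIT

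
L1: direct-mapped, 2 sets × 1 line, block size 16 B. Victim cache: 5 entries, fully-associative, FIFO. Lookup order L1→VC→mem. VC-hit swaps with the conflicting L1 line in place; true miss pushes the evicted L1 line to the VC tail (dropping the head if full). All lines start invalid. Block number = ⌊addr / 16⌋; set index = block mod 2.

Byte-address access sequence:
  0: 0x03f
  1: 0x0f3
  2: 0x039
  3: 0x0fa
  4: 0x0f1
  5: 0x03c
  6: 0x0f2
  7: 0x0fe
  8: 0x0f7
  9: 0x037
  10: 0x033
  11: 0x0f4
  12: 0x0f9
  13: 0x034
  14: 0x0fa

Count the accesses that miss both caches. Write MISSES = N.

0: 0x3f (blk 3, set 1) → MISS  vc=[]
1: 0xf3 (blk 15, set 1) → MISS  vc=[3]
2: 0x39 (blk 3, set 1) → VC-HIT  vc=[15]
3: 0xfa (blk 15, set 1) → VC-HIT  vc=[3]
4: 0xf1 (blk 15, set 1) → L1-HIT  vc=[3]
5: 0x3c (blk 3, set 1) → VC-HIT  vc=[15]
6: 0xf2 (blk 15, set 1) → VC-HIT  vc=[3]
7: 0xfe (blk 15, set 1) → L1-HIT  vc=[3]
8: 0xf7 (blk 15, set 1) → L1-HIT  vc=[3]
9: 0x37 (blk 3, set 1) → VC-HIT  vc=[15]
10: 0x33 (blk 3, set 1) → L1-HIT  vc=[15]
11: 0xf4 (blk 15, set 1) → VC-HIT  vc=[3]
12: 0xf9 (blk 15, set 1) → L1-HIT  vc=[3]
13: 0x34 (blk 3, set 1) → VC-HIT  vc=[15]
14: 0xfa (blk 15, set 1) → VC-HIT  vc=[3]

MISSES = 2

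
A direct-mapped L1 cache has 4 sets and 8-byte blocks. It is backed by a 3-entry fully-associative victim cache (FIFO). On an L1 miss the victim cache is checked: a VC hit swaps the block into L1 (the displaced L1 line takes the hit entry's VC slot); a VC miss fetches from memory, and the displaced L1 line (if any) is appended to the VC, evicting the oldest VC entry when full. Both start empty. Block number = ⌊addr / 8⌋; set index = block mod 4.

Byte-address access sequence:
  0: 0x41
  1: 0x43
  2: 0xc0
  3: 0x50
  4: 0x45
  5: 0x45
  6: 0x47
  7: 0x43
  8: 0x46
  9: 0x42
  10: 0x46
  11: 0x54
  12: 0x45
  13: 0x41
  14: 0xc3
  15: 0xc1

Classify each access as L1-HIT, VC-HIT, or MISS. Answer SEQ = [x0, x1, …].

SEQ = [MISS, L1-HIT, MISS, MISS, VC-HIT, L1-HIT, L1-HIT, L1-HIT, L1-HIT, L1-HIT, L1-HIT, L1-HIT, L1-HIT, L1-HIT, VC-HIT, L1-HIT]

#0 0x41→b8/s0 MISS; vc=[]
#1 0x43→b8/s0 L1-HIT; vc=[]
#2 0xc0→b24/s0 MISS; vc=[8]
#3 0x50→b10/s2 MISS; vc=[8]
#4 0x45→b8/s0 VC-HIT; vc=[24]
#5 0x45→b8/s0 L1-HIT; vc=[24]
#6 0x47→b8/s0 L1-HIT; vc=[24]
#7 0x43→b8/s0 L1-HIT; vc=[24]
#8 0x46→b8/s0 L1-HIT; vc=[24]
#9 0x42→b8/s0 L1-HIT; vc=[24]
#10 0x46→b8/s0 L1-HIT; vc=[24]
#11 0x54→b10/s2 L1-HIT; vc=[24]
#12 0x45→b8/s0 L1-HIT; vc=[24]
#13 0x41→b8/s0 L1-HIT; vc=[24]
#14 0xc3→b24/s0 VC-HIT; vc=[8]
#15 0xc1→b24/s0 L1-HIT; vc=[8]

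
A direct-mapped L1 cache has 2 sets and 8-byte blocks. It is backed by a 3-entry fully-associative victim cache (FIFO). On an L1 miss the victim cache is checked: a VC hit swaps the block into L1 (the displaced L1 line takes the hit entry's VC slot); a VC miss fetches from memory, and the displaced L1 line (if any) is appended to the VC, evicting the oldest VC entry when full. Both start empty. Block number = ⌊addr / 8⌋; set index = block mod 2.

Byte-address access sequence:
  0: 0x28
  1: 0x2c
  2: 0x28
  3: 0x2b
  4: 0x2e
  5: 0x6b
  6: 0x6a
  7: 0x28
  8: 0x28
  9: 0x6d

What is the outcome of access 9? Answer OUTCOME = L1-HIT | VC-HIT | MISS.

0: 0x28 (blk 5, set 1) → MISS  vc=[]
1: 0x2c (blk 5, set 1) → L1-HIT  vc=[]
2: 0x28 (blk 5, set 1) → L1-HIT  vc=[]
3: 0x2b (blk 5, set 1) → L1-HIT  vc=[]
4: 0x2e (blk 5, set 1) → L1-HIT  vc=[]
5: 0x6b (blk 13, set 1) → MISS  vc=[5]
6: 0x6a (blk 13, set 1) → L1-HIT  vc=[5]
7: 0x28 (blk 5, set 1) → VC-HIT  vc=[13]
8: 0x28 (blk 5, set 1) → L1-HIT  vc=[13]
9: 0x6d (blk 13, set 1) → VC-HIT  vc=[5]

OUTCOME = VC-HIT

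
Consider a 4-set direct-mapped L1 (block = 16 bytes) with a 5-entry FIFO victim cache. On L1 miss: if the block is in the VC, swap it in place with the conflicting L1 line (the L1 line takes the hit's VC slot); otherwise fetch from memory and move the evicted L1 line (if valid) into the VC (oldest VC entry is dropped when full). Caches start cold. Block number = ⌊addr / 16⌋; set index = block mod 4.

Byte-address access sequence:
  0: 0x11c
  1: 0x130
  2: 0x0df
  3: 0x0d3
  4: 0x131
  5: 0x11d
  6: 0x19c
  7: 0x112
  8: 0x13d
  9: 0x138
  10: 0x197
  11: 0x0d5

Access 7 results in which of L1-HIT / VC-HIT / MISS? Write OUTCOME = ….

OUTCOME = VC-HIT

  [0] addr=0x11c blk=17 s=1: MISS | VC []
  [1] addr=0x130 blk=19 s=3: MISS | VC []
  [2] addr=0xdf blk=13 s=1: MISS | VC [17]
  [3] addr=0xd3 blk=13 s=1: L1-HIT | VC [17]
  [4] addr=0x131 blk=19 s=3: L1-HIT | VC [17]
  [5] addr=0x11d blk=17 s=1: VC-HIT | VC [13]
  [6] addr=0x19c blk=25 s=1: MISS | VC [13, 17]
  [7] addr=0x112 blk=17 s=1: VC-HIT | VC [13, 25]
  [8] addr=0x13d blk=19 s=3: L1-HIT | VC [13, 25]
  [9] addr=0x138 blk=19 s=3: L1-HIT | VC [13, 25]
  [10] addr=0x197 blk=25 s=1: VC-HIT | VC [13, 17]
  [11] addr=0xd5 blk=13 s=1: VC-HIT | VC [25, 17]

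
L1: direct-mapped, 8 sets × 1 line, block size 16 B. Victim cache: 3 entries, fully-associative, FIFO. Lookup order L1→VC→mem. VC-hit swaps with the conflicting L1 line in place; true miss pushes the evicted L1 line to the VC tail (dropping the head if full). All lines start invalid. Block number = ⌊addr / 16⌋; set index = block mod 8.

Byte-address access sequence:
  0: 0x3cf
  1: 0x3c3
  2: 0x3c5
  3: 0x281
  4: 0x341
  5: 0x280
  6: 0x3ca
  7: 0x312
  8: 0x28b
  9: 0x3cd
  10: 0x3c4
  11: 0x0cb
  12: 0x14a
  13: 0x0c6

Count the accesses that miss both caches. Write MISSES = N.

  [0] addr=0x3cf blk=60 s=4: MISS | VC []
  [1] addr=0x3c3 blk=60 s=4: L1-HIT | VC []
  [2] addr=0x3c5 blk=60 s=4: L1-HIT | VC []
  [3] addr=0x281 blk=40 s=0: MISS | VC []
  [4] addr=0x341 blk=52 s=4: MISS | VC [60]
  [5] addr=0x280 blk=40 s=0: L1-HIT | VC [60]
  [6] addr=0x3ca blk=60 s=4: VC-HIT | VC [52]
  [7] addr=0x312 blk=49 s=1: MISS | VC [52]
  [8] addr=0x28b blk=40 s=0: L1-HIT | VC [52]
  [9] addr=0x3cd blk=60 s=4: L1-HIT | VC [52]
  [10] addr=0x3c4 blk=60 s=4: L1-HIT | VC [52]
  [11] addr=0xcb blk=12 s=4: MISS | VC [52, 60]
  [12] addr=0x14a blk=20 s=4: MISS | VC [52, 60, 12]
  [13] addr=0xc6 blk=12 s=4: VC-HIT | VC [52, 60, 20]

MISSES = 6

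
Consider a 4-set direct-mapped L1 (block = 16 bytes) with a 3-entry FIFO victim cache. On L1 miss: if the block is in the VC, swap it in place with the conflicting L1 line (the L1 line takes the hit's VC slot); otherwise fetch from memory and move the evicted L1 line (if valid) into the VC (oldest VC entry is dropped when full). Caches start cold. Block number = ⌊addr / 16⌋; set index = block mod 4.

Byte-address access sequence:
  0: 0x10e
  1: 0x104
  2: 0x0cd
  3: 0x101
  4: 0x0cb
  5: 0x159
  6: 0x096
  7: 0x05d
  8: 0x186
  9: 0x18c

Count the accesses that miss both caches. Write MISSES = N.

  [0] addr=0x10e blk=16 s=0: MISS | VC []
  [1] addr=0x104 blk=16 s=0: L1-HIT | VC []
  [2] addr=0xcd blk=12 s=0: MISS | VC [16]
  [3] addr=0x101 blk=16 s=0: VC-HIT | VC [12]
  [4] addr=0xcb blk=12 s=0: VC-HIT | VC [16]
  [5] addr=0x159 blk=21 s=1: MISS | VC [16]
  [6] addr=0x96 blk=9 s=1: MISS | VC [16, 21]
  [7] addr=0x5d blk=5 s=1: MISS | VC [16, 21, 9]
  [8] addr=0x186 blk=24 s=0: MISS | VC [21, 9, 12]
  [9] addr=0x18c blk=24 s=0: L1-HIT | VC [21, 9, 12]

MISSES = 6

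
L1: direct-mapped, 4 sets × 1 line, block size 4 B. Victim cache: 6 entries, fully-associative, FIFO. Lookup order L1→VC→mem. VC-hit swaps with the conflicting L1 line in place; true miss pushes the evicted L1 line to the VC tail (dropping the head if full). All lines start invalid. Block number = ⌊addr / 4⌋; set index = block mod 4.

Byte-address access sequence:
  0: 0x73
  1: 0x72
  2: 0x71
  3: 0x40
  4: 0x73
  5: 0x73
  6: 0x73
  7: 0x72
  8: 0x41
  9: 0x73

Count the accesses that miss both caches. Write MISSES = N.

MISSES = 2

#0 0x73→b28/s0 MISS; vc=[]
#1 0x72→b28/s0 L1-HIT; vc=[]
#2 0x71→b28/s0 L1-HIT; vc=[]
#3 0x40→b16/s0 MISS; vc=[28]
#4 0x73→b28/s0 VC-HIT; vc=[16]
#5 0x73→b28/s0 L1-HIT; vc=[16]
#6 0x73→b28/s0 L1-HIT; vc=[16]
#7 0x72→b28/s0 L1-HIT; vc=[16]
#8 0x41→b16/s0 VC-HIT; vc=[28]
#9 0x73→b28/s0 VC-HIT; vc=[16]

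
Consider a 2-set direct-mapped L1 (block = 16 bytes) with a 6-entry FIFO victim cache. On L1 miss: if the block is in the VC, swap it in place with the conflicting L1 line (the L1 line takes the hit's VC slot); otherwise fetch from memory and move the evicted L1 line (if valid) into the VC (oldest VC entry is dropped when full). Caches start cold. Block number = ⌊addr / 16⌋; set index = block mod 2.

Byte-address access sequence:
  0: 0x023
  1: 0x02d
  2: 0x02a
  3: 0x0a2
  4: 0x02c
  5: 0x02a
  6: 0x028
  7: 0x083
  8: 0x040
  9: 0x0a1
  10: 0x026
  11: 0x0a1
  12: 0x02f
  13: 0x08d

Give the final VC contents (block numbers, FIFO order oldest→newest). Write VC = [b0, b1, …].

VC = [4, 10, 2]

#0 0x23→b2/s0 MISS; vc=[]
#1 0x2d→b2/s0 L1-HIT; vc=[]
#2 0x2a→b2/s0 L1-HIT; vc=[]
#3 0xa2→b10/s0 MISS; vc=[2]
#4 0x2c→b2/s0 VC-HIT; vc=[10]
#5 0x2a→b2/s0 L1-HIT; vc=[10]
#6 0x28→b2/s0 L1-HIT; vc=[10]
#7 0x83→b8/s0 MISS; vc=[10,2]
#8 0x40→b4/s0 MISS; vc=[10,2,8]
#9 0xa1→b10/s0 VC-HIT; vc=[4,2,8]
#10 0x26→b2/s0 VC-HIT; vc=[4,10,8]
#11 0xa1→b10/s0 VC-HIT; vc=[4,2,8]
#12 0x2f→b2/s0 VC-HIT; vc=[4,10,8]
#13 0x8d→b8/s0 VC-HIT; vc=[4,10,2]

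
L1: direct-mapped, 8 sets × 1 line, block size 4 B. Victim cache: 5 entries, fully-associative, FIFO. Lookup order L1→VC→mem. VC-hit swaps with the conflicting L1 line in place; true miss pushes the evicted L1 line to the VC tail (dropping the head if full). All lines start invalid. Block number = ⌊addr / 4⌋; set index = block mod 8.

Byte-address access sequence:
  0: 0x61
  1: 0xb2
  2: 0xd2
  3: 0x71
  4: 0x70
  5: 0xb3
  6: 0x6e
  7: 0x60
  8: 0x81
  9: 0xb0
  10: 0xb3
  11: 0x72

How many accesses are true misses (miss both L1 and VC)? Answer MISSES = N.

MISSES = 6

  [0] addr=0x61 blk=24 s=0: MISS | VC []
  [1] addr=0xb2 blk=44 s=4: MISS | VC []
  [2] addr=0xd2 blk=52 s=4: MISS | VC [44]
  [3] addr=0x71 blk=28 s=4: MISS | VC [44, 52]
  [4] addr=0x70 blk=28 s=4: L1-HIT | VC [44, 52]
  [5] addr=0xb3 blk=44 s=4: VC-HIT | VC [28, 52]
  [6] addr=0x6e blk=27 s=3: MISS | VC [28, 52]
  [7] addr=0x60 blk=24 s=0: L1-HIT | VC [28, 52]
  [8] addr=0x81 blk=32 s=0: MISS | VC [28, 52, 24]
  [9] addr=0xb0 blk=44 s=4: L1-HIT | VC [28, 52, 24]
  [10] addr=0xb3 blk=44 s=4: L1-HIT | VC [28, 52, 24]
  [11] addr=0x72 blk=28 s=4: VC-HIT | VC [44, 52, 24]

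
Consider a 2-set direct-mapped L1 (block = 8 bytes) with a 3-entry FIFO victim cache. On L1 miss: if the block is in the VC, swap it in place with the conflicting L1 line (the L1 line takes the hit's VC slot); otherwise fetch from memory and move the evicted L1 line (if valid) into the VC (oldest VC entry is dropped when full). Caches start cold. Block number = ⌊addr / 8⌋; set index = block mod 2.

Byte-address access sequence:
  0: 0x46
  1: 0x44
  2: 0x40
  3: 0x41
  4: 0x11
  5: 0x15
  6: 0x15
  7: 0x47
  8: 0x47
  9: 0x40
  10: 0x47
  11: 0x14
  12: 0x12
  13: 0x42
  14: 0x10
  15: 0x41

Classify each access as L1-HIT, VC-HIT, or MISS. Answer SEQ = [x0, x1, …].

SEQ = [MISS, L1-HIT, L1-HIT, L1-HIT, MISS, L1-HIT, L1-HIT, VC-HIT, L1-HIT, L1-HIT, L1-HIT, VC-HIT, L1-HIT, VC-HIT, VC-HIT, VC-HIT]

0: 0x46 (blk 8, set 0) → MISS  vc=[]
1: 0x44 (blk 8, set 0) → L1-HIT  vc=[]
2: 0x40 (blk 8, set 0) → L1-HIT  vc=[]
3: 0x41 (blk 8, set 0) → L1-HIT  vc=[]
4: 0x11 (blk 2, set 0) → MISS  vc=[8]
5: 0x15 (blk 2, set 0) → L1-HIT  vc=[8]
6: 0x15 (blk 2, set 0) → L1-HIT  vc=[8]
7: 0x47 (blk 8, set 0) → VC-HIT  vc=[2]
8: 0x47 (blk 8, set 0) → L1-HIT  vc=[2]
9: 0x40 (blk 8, set 0) → L1-HIT  vc=[2]
10: 0x47 (blk 8, set 0) → L1-HIT  vc=[2]
11: 0x14 (blk 2, set 0) → VC-HIT  vc=[8]
12: 0x12 (blk 2, set 0) → L1-HIT  vc=[8]
13: 0x42 (blk 8, set 0) → VC-HIT  vc=[2]
14: 0x10 (blk 2, set 0) → VC-HIT  vc=[8]
15: 0x41 (blk 8, set 0) → VC-HIT  vc=[2]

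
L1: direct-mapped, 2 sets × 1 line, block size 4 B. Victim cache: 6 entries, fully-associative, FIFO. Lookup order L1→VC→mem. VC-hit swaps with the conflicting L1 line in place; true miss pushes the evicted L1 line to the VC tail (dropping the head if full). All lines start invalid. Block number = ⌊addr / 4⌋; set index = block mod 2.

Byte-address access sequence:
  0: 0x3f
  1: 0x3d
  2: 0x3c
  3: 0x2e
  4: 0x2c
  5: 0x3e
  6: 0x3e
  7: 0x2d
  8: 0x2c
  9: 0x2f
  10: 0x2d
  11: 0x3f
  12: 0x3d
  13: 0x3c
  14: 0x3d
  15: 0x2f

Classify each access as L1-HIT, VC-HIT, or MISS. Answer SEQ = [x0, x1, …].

SEQ = [MISS, L1-HIT, L1-HIT, MISS, L1-HIT, VC-HIT, L1-HIT, VC-HIT, L1-HIT, L1-HIT, L1-HIT, VC-HIT, L1-HIT, L1-HIT, L1-HIT, VC-HIT]

#0 0x3f→b15/s1 MISS; vc=[]
#1 0x3d→b15/s1 L1-HIT; vc=[]
#2 0x3c→b15/s1 L1-HIT; vc=[]
#3 0x2e→b11/s1 MISS; vc=[15]
#4 0x2c→b11/s1 L1-HIT; vc=[15]
#5 0x3e→b15/s1 VC-HIT; vc=[11]
#6 0x3e→b15/s1 L1-HIT; vc=[11]
#7 0x2d→b11/s1 VC-HIT; vc=[15]
#8 0x2c→b11/s1 L1-HIT; vc=[15]
#9 0x2f→b11/s1 L1-HIT; vc=[15]
#10 0x2d→b11/s1 L1-HIT; vc=[15]
#11 0x3f→b15/s1 VC-HIT; vc=[11]
#12 0x3d→b15/s1 L1-HIT; vc=[11]
#13 0x3c→b15/s1 L1-HIT; vc=[11]
#14 0x3d→b15/s1 L1-HIT; vc=[11]
#15 0x2f→b11/s1 VC-HIT; vc=[15]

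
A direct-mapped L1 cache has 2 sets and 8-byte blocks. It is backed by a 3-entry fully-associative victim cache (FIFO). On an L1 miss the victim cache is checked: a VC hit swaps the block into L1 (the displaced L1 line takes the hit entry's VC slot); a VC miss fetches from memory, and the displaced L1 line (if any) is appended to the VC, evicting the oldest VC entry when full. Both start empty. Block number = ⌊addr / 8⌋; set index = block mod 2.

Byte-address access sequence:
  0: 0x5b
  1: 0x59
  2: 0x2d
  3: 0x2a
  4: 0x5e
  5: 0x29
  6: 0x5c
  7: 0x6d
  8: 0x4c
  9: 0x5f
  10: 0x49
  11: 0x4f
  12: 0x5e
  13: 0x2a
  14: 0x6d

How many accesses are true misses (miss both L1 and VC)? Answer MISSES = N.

MISSES = 4

  [0] addr=0x5b blk=11 s=1: MISS | VC []
  [1] addr=0x59 blk=11 s=1: L1-HIT | VC []
  [2] addr=0x2d blk=5 s=1: MISS | VC [11]
  [3] addr=0x2a blk=5 s=1: L1-HIT | VC [11]
  [4] addr=0x5e blk=11 s=1: VC-HIT | VC [5]
  [5] addr=0x29 blk=5 s=1: VC-HIT | VC [11]
  [6] addr=0x5c blk=11 s=1: VC-HIT | VC [5]
  [7] addr=0x6d blk=13 s=1: MISS | VC [5, 11]
  [8] addr=0x4c blk=9 s=1: MISS | VC [5, 11, 13]
  [9] addr=0x5f blk=11 s=1: VC-HIT | VC [5, 9, 13]
  [10] addr=0x49 blk=9 s=1: VC-HIT | VC [5, 11, 13]
  [11] addr=0x4f blk=9 s=1: L1-HIT | VC [5, 11, 13]
  [12] addr=0x5e blk=11 s=1: VC-HIT | VC [5, 9, 13]
  [13] addr=0x2a blk=5 s=1: VC-HIT | VC [11, 9, 13]
  [14] addr=0x6d blk=13 s=1: VC-HIT | VC [11, 9, 5]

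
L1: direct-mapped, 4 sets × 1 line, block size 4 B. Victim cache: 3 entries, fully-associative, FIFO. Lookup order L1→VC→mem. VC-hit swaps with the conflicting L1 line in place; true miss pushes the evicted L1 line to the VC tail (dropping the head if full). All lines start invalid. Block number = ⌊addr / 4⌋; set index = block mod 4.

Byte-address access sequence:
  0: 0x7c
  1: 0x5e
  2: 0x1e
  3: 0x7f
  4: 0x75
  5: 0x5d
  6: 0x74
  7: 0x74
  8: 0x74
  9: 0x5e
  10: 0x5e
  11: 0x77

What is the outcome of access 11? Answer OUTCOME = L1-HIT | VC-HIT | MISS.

OUTCOME = L1-HIT

#0 0x7c→b31/s3 MISS; vc=[]
#1 0x5e→b23/s3 MISS; vc=[31]
#2 0x1e→b7/s3 MISS; vc=[31,23]
#3 0x7f→b31/s3 VC-HIT; vc=[7,23]
#4 0x75→b29/s1 MISS; vc=[7,23]
#5 0x5d→b23/s3 VC-HIT; vc=[7,31]
#6 0x74→b29/s1 L1-HIT; vc=[7,31]
#7 0x74→b29/s1 L1-HIT; vc=[7,31]
#8 0x74→b29/s1 L1-HIT; vc=[7,31]
#9 0x5e→b23/s3 L1-HIT; vc=[7,31]
#10 0x5e→b23/s3 L1-HIT; vc=[7,31]
#11 0x77→b29/s1 L1-HIT; vc=[7,31]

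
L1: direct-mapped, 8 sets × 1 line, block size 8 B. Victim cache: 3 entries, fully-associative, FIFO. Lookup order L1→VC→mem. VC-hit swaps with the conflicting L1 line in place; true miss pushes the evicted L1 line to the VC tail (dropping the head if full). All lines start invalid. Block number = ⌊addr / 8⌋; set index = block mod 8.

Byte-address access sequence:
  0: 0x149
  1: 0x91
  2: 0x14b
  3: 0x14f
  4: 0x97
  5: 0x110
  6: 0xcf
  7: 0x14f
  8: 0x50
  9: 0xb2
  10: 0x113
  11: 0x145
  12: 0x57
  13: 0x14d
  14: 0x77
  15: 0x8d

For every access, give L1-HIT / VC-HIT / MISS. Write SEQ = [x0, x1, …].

SEQ = [MISS, MISS, L1-HIT, L1-HIT, L1-HIT, MISS, MISS, VC-HIT, MISS, MISS, VC-HIT, MISS, VC-HIT, L1-HIT, MISS, MISS]

#0 0x149→b41/s1 MISS; vc=[]
#1 0x91→b18/s2 MISS; vc=[]
#2 0x14b→b41/s1 L1-HIT; vc=[]
#3 0x14f→b41/s1 L1-HIT; vc=[]
#4 0x97→b18/s2 L1-HIT; vc=[]
#5 0x110→b34/s2 MISS; vc=[18]
#6 0xcf→b25/s1 MISS; vc=[18,41]
#7 0x14f→b41/s1 VC-HIT; vc=[18,25]
#8 0x50→b10/s2 MISS; vc=[18,25,34]
#9 0xb2→b22/s6 MISS; vc=[18,25,34]
#10 0x113→b34/s2 VC-HIT; vc=[18,25,10]
#11 0x145→b40/s0 MISS; vc=[18,25,10]
#12 0x57→b10/s2 VC-HIT; vc=[18,25,34]
#13 0x14d→b41/s1 L1-HIT; vc=[18,25,34]
#14 0x77→b14/s6 MISS; vc=[25,34,22]
#15 0x8d→b17/s1 MISS; vc=[34,22,41]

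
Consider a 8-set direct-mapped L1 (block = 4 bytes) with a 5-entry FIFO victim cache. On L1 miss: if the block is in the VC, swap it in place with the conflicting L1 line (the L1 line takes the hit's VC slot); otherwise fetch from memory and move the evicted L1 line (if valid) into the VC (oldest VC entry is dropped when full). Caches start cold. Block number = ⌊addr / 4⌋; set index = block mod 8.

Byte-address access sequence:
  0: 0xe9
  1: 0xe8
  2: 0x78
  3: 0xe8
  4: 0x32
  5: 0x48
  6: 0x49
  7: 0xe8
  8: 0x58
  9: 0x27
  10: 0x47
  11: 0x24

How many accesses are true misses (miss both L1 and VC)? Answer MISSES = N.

MISSES = 7

#0 0xe9→b58/s2 MISS; vc=[]
#1 0xe8→b58/s2 L1-HIT; vc=[]
#2 0x78→b30/s6 MISS; vc=[]
#3 0xe8→b58/s2 L1-HIT; vc=[]
#4 0x32→b12/s4 MISS; vc=[]
#5 0x48→b18/s2 MISS; vc=[58]
#6 0x49→b18/s2 L1-HIT; vc=[58]
#7 0xe8→b58/s2 VC-HIT; vc=[18]
#8 0x58→b22/s6 MISS; vc=[18,30]
#9 0x27→b9/s1 MISS; vc=[18,30]
#10 0x47→b17/s1 MISS; vc=[18,30,9]
#11 0x24→b9/s1 VC-HIT; vc=[18,30,17]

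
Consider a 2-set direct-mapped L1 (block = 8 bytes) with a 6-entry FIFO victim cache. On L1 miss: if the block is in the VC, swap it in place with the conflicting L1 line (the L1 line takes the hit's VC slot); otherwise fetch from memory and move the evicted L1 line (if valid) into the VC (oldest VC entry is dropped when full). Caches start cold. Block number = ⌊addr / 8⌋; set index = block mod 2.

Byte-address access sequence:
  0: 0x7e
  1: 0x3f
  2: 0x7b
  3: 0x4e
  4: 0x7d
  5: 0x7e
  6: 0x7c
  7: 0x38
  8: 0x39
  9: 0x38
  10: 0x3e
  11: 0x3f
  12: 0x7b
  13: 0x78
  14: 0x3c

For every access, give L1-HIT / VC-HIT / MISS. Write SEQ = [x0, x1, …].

SEQ = [MISS, MISS, VC-HIT, MISS, VC-HIT, L1-HIT, L1-HIT, VC-HIT, L1-HIT, L1-HIT, L1-HIT, L1-HIT, VC-HIT, L1-HIT, VC-HIT]

#0 0x7e→b15/s1 MISS; vc=[]
#1 0x3f→b7/s1 MISS; vc=[15]
#2 0x7b→b15/s1 VC-HIT; vc=[7]
#3 0x4e→b9/s1 MISS; vc=[7,15]
#4 0x7d→b15/s1 VC-HIT; vc=[7,9]
#5 0x7e→b15/s1 L1-HIT; vc=[7,9]
#6 0x7c→b15/s1 L1-HIT; vc=[7,9]
#7 0x38→b7/s1 VC-HIT; vc=[15,9]
#8 0x39→b7/s1 L1-HIT; vc=[15,9]
#9 0x38→b7/s1 L1-HIT; vc=[15,9]
#10 0x3e→b7/s1 L1-HIT; vc=[15,9]
#11 0x3f→b7/s1 L1-HIT; vc=[15,9]
#12 0x7b→b15/s1 VC-HIT; vc=[7,9]
#13 0x78→b15/s1 L1-HIT; vc=[7,9]
#14 0x3c→b7/s1 VC-HIT; vc=[15,9]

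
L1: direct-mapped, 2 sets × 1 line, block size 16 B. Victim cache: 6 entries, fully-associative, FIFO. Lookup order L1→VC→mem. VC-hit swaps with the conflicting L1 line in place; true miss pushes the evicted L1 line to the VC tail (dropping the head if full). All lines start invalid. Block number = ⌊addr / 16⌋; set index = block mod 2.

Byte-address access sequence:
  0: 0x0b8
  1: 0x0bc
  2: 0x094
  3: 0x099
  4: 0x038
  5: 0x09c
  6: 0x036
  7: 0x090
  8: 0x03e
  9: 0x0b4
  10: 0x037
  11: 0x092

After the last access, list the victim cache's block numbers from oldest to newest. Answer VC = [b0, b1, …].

VC = [11, 3]

  [0] addr=0xb8 blk=11 s=1: MISS | VC []
  [1] addr=0xbc blk=11 s=1: L1-HIT | VC []
  [2] addr=0x94 blk=9 s=1: MISS | VC [11]
  [3] addr=0x99 blk=9 s=1: L1-HIT | VC [11]
  [4] addr=0x38 blk=3 s=1: MISS | VC [11, 9]
  [5] addr=0x9c blk=9 s=1: VC-HIT | VC [11, 3]
  [6] addr=0x36 blk=3 s=1: VC-HIT | VC [11, 9]
  [7] addr=0x90 blk=9 s=1: VC-HIT | VC [11, 3]
  [8] addr=0x3e blk=3 s=1: VC-HIT | VC [11, 9]
  [9] addr=0xb4 blk=11 s=1: VC-HIT | VC [3, 9]
  [10] addr=0x37 blk=3 s=1: VC-HIT | VC [11, 9]
  [11] addr=0x92 blk=9 s=1: VC-HIT | VC [11, 3]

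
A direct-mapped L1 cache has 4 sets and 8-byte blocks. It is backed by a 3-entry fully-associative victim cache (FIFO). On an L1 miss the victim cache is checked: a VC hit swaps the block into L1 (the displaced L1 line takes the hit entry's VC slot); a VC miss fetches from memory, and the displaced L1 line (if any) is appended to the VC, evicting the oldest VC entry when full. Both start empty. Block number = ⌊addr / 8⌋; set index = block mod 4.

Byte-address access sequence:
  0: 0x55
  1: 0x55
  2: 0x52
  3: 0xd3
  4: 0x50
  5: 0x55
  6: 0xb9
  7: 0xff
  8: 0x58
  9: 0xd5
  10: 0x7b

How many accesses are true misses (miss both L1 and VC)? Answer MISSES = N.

MISSES = 6

#0 0x55→b10/s2 MISS; vc=[]
#1 0x55→b10/s2 L1-HIT; vc=[]
#2 0x52→b10/s2 L1-HIT; vc=[]
#3 0xd3→b26/s2 MISS; vc=[10]
#4 0x50→b10/s2 VC-HIT; vc=[26]
#5 0x55→b10/s2 L1-HIT; vc=[26]
#6 0xb9→b23/s3 MISS; vc=[26]
#7 0xff→b31/s3 MISS; vc=[26,23]
#8 0x58→b11/s3 MISS; vc=[26,23,31]
#9 0xd5→b26/s2 VC-HIT; vc=[10,23,31]
#10 0x7b→b15/s3 MISS; vc=[23,31,11]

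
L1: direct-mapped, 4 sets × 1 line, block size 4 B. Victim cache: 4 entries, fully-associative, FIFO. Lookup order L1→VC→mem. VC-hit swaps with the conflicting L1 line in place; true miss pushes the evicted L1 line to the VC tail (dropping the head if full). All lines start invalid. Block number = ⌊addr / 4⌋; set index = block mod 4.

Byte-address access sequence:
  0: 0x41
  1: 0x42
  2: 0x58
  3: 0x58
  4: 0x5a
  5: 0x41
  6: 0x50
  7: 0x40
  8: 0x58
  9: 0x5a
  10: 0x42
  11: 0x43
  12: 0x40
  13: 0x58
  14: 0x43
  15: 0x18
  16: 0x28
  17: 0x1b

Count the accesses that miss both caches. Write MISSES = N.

  [0] addr=0x41 blk=16 s=0: MISS | VC []
  [1] addr=0x42 blk=16 s=0: L1-HIT | VC []
  [2] addr=0x58 blk=22 s=2: MISS | VC []
  [3] addr=0x58 blk=22 s=2: L1-HIT | VC []
  [4] addr=0x5a blk=22 s=2: L1-HIT | VC []
  [5] addr=0x41 blk=16 s=0: L1-HIT | VC []
  [6] addr=0x50 blk=20 s=0: MISS | VC [16]
  [7] addr=0x40 blk=16 s=0: VC-HIT | VC [20]
  [8] addr=0x58 blk=22 s=2: L1-HIT | VC [20]
  [9] addr=0x5a blk=22 s=2: L1-HIT | VC [20]
  [10] addr=0x42 blk=16 s=0: L1-HIT | VC [20]
  [11] addr=0x43 blk=16 s=0: L1-HIT | VC [20]
  [12] addr=0x40 blk=16 s=0: L1-HIT | VC [20]
  [13] addr=0x58 blk=22 s=2: L1-HIT | VC [20]
  [14] addr=0x43 blk=16 s=0: L1-HIT | VC [20]
  [15] addr=0x18 blk=6 s=2: MISS | VC [20, 22]
  [16] addr=0x28 blk=10 s=2: MISS | VC [20, 22, 6]
  [17] addr=0x1b blk=6 s=2: VC-HIT | VC [20, 22, 10]

MISSES = 5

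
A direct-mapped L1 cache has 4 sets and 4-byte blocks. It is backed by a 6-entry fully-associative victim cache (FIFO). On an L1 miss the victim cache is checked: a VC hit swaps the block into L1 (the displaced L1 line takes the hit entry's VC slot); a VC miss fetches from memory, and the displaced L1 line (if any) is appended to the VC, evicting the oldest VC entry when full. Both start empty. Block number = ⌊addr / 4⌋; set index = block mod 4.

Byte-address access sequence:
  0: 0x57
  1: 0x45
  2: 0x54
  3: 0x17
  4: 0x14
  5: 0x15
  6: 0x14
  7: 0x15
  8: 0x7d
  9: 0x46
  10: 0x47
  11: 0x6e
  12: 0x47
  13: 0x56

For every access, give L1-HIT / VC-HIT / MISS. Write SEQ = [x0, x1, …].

0: 0x57 (blk 21, set 1) → MISS  vc=[]
1: 0x45 (blk 17, set 1) → MISS  vc=[21]
2: 0x54 (blk 21, set 1) → VC-HIT  vc=[17]
3: 0x17 (blk 5, set 1) → MISS  vc=[17, 21]
4: 0x14 (blk 5, set 1) → L1-HIT  vc=[17, 21]
5: 0x15 (blk 5, set 1) → L1-HIT  vc=[17, 21]
6: 0x14 (blk 5, set 1) → L1-HIT  vc=[17, 21]
7: 0x15 (blk 5, set 1) → L1-HIT  vc=[17, 21]
8: 0x7d (blk 31, set 3) → MISS  vc=[17, 21]
9: 0x46 (blk 17, set 1) → VC-HIT  vc=[5, 21]
10: 0x47 (blk 17, set 1) → L1-HIT  vc=[5, 21]
11: 0x6e (blk 27, set 3) → MISS  vc=[5, 21, 31]
12: 0x47 (blk 17, set 1) → L1-HIT  vc=[5, 21, 31]
13: 0x56 (blk 21, set 1) → VC-HIT  vc=[5, 17, 31]

SEQ = [MISS, MISS, VC-HIT, MISS, L1-HIT, L1-HIT, L1-HIT, L1-HIT, MISS, VC-HIT, L1-HIT, MISS, L1-HIT, VC-HIT]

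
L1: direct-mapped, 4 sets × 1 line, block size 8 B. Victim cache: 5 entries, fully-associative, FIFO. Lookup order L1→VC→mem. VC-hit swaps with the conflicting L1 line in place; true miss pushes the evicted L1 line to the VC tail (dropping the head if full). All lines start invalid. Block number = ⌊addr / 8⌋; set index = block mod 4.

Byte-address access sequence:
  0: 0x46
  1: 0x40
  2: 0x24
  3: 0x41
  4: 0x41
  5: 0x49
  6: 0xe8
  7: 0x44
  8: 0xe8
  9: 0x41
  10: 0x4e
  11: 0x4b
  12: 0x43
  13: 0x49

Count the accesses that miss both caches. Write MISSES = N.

MISSES = 4

  [0] addr=0x46 blk=8 s=0: MISS | VC []
  [1] addr=0x40 blk=8 s=0: L1-HIT | VC []
  [2] addr=0x24 blk=4 s=0: MISS | VC [8]
  [3] addr=0x41 blk=8 s=0: VC-HIT | VC [4]
  [4] addr=0x41 blk=8 s=0: L1-HIT | VC [4]
  [5] addr=0x49 blk=9 s=1: MISS | VC [4]
  [6] addr=0xe8 blk=29 s=1: MISS | VC [4, 9]
  [7] addr=0x44 blk=8 s=0: L1-HIT | VC [4, 9]
  [8] addr=0xe8 blk=29 s=1: L1-HIT | VC [4, 9]
  [9] addr=0x41 blk=8 s=0: L1-HIT | VC [4, 9]
  [10] addr=0x4e blk=9 s=1: VC-HIT | VC [4, 29]
  [11] addr=0x4b blk=9 s=1: L1-HIT | VC [4, 29]
  [12] addr=0x43 blk=8 s=0: L1-HIT | VC [4, 29]
  [13] addr=0x49 blk=9 s=1: L1-HIT | VC [4, 29]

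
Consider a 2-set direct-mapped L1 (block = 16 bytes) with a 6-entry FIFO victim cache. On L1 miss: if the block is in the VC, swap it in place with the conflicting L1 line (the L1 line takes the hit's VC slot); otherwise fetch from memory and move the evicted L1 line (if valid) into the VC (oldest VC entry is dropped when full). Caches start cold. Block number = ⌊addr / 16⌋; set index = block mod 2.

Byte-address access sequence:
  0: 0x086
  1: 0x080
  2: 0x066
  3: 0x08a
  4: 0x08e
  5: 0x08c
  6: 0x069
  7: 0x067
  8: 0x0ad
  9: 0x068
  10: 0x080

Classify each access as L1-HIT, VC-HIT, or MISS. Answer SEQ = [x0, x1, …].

SEQ = [MISS, L1-HIT, MISS, VC-HIT, L1-HIT, L1-HIT, VC-HIT, L1-HIT, MISS, VC-HIT, VC-HIT]

#0 0x86→b8/s0 MISS; vc=[]
#1 0x80→b8/s0 L1-HIT; vc=[]
#2 0x66→b6/s0 MISS; vc=[8]
#3 0x8a→b8/s0 VC-HIT; vc=[6]
#4 0x8e→b8/s0 L1-HIT; vc=[6]
#5 0x8c→b8/s0 L1-HIT; vc=[6]
#6 0x69→b6/s0 VC-HIT; vc=[8]
#7 0x67→b6/s0 L1-HIT; vc=[8]
#8 0xad→b10/s0 MISS; vc=[8,6]
#9 0x68→b6/s0 VC-HIT; vc=[8,10]
#10 0x80→b8/s0 VC-HIT; vc=[6,10]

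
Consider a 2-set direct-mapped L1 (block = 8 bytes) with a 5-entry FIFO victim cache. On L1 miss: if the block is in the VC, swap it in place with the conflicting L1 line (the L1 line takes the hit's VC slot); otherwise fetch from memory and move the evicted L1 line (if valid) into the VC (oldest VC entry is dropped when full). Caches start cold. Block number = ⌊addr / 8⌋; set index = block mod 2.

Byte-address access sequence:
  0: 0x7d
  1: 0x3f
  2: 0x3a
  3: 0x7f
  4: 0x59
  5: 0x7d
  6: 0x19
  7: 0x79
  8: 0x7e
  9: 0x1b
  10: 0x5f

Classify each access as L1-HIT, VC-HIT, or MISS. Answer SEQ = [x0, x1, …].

  [0] addr=0x7d blk=15 s=1: MISS | VC []
  [1] addr=0x3f blk=7 s=1: MISS | VC [15]
  [2] addr=0x3a blk=7 s=1: L1-HIT | VC [15]
  [3] addr=0x7f blk=15 s=1: VC-HIT | VC [7]
  [4] addr=0x59 blk=11 s=1: MISS | VC [7, 15]
  [5] addr=0x7d blk=15 s=1: VC-HIT | VC [7, 11]
  [6] addr=0x19 blk=3 s=1: MISS | VC [7, 11, 15]
  [7] addr=0x79 blk=15 s=1: VC-HIT | VC [7, 11, 3]
  [8] addr=0x7e blk=15 s=1: L1-HIT | VC [7, 11, 3]
  [9] addr=0x1b blk=3 s=1: VC-HIT | VC [7, 11, 15]
  [10] addr=0x5f blk=11 s=1: VC-HIT | VC [7, 3, 15]

SEQ = [MISS, MISS, L1-HIT, VC-HIT, MISS, VC-HIT, MISS, VC-HIT, L1-HIT, VC-HIT, VC-HIT]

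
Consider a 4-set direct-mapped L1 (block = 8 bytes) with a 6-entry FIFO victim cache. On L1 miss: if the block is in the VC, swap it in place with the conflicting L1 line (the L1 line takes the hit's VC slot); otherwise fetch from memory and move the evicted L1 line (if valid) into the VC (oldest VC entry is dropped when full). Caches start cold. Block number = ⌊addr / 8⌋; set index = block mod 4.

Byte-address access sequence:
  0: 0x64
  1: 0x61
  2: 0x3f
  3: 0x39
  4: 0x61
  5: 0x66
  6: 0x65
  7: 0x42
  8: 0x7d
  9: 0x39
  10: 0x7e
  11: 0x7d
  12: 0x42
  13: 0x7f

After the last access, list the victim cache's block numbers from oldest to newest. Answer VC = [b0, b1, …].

VC = [12, 7]

  [0] addr=0x64 blk=12 s=0: MISS | VC []
  [1] addr=0x61 blk=12 s=0: L1-HIT | VC []
  [2] addr=0x3f blk=7 s=3: MISS | VC []
  [3] addr=0x39 blk=7 s=3: L1-HIT | VC []
  [4] addr=0x61 blk=12 s=0: L1-HIT | VC []
  [5] addr=0x66 blk=12 s=0: L1-HIT | VC []
  [6] addr=0x65 blk=12 s=0: L1-HIT | VC []
  [7] addr=0x42 blk=8 s=0: MISS | VC [12]
  [8] addr=0x7d blk=15 s=3: MISS | VC [12, 7]
  [9] addr=0x39 blk=7 s=3: VC-HIT | VC [12, 15]
  [10] addr=0x7e blk=15 s=3: VC-HIT | VC [12, 7]
  [11] addr=0x7d blk=15 s=3: L1-HIT | VC [12, 7]
  [12] addr=0x42 blk=8 s=0: L1-HIT | VC [12, 7]
  [13] addr=0x7f blk=15 s=3: L1-HIT | VC [12, 7]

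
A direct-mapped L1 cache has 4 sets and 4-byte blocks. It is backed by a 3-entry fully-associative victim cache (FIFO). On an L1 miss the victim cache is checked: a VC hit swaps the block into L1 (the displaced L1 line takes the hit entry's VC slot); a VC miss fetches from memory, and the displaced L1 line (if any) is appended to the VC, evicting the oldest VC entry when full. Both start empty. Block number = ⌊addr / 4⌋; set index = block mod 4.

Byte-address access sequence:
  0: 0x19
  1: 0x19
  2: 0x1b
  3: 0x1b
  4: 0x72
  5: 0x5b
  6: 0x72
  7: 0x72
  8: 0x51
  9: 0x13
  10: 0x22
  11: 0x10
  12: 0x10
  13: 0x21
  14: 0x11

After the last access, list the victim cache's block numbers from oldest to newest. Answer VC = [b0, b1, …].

VC = [28, 20, 8]

0: 0x19 (blk 6, set 2) → MISS  vc=[]
1: 0x19 (blk 6, set 2) → L1-HIT  vc=[]
2: 0x1b (blk 6, set 2) → L1-HIT  vc=[]
3: 0x1b (blk 6, set 2) → L1-HIT  vc=[]
4: 0x72 (blk 28, set 0) → MISS  vc=[]
5: 0x5b (blk 22, set 2) → MISS  vc=[6]
6: 0x72 (blk 28, set 0) → L1-HIT  vc=[6]
7: 0x72 (blk 28, set 0) → L1-HIT  vc=[6]
8: 0x51 (blk 20, set 0) → MISS  vc=[6, 28]
9: 0x13 (blk 4, set 0) → MISS  vc=[6, 28, 20]
10: 0x22 (blk 8, set 0) → MISS  vc=[28, 20, 4]
11: 0x10 (blk 4, set 0) → VC-HIT  vc=[28, 20, 8]
12: 0x10 (blk 4, set 0) → L1-HIT  vc=[28, 20, 8]
13: 0x21 (blk 8, set 0) → VC-HIT  vc=[28, 20, 4]
14: 0x11 (blk 4, set 0) → VC-HIT  vc=[28, 20, 8]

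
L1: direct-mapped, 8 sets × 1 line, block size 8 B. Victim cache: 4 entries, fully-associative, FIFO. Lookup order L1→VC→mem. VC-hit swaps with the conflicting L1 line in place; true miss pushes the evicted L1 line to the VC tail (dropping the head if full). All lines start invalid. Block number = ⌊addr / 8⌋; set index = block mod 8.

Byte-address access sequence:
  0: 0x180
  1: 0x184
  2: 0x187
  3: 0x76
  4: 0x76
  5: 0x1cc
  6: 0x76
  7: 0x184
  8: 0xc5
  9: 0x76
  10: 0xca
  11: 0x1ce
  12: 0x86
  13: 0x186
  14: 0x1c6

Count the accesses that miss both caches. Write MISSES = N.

MISSES = 7

0: 0x180 (blk 48, set 0) → MISS  vc=[]
1: 0x184 (blk 48, set 0) → L1-HIT  vc=[]
2: 0x187 (blk 48, set 0) → L1-HIT  vc=[]
3: 0x76 (blk 14, set 6) → MISS  vc=[]
4: 0x76 (blk 14, set 6) → L1-HIT  vc=[]
5: 0x1cc (blk 57, set 1) → MISS  vc=[]
6: 0x76 (blk 14, set 6) → L1-HIT  vc=[]
7: 0x184 (blk 48, set 0) → L1-HIT  vc=[]
8: 0xc5 (blk 24, set 0) → MISS  vc=[48]
9: 0x76 (blk 14, set 6) → L1-HIT  vc=[48]
10: 0xca (blk 25, set 1) → MISS  vc=[48, 57]
11: 0x1ce (blk 57, set 1) → VC-HIT  vc=[48, 25]
12: 0x86 (blk 16, set 0) → MISS  vc=[48, 25, 24]
13: 0x186 (blk 48, set 0) → VC-HIT  vc=[16, 25, 24]
14: 0x1c6 (blk 56, set 0) → MISS  vc=[16, 25, 24, 48]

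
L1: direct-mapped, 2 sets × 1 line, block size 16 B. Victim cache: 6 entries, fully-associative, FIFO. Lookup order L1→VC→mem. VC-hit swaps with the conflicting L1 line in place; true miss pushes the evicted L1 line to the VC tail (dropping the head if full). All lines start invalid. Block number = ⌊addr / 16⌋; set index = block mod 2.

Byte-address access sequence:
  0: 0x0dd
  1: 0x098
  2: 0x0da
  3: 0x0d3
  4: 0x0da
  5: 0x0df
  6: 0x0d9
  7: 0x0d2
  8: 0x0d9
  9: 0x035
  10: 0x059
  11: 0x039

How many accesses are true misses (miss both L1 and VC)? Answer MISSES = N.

MISSES = 4

0: 0xdd (blk 13, set 1) → MISS  vc=[]
1: 0x98 (blk 9, set 1) → MISS  vc=[13]
2: 0xda (blk 13, set 1) → VC-HIT  vc=[9]
3: 0xd3 (blk 13, set 1) → L1-HIT  vc=[9]
4: 0xda (blk 13, set 1) → L1-HIT  vc=[9]
5: 0xdf (blk 13, set 1) → L1-HIT  vc=[9]
6: 0xd9 (blk 13, set 1) → L1-HIT  vc=[9]
7: 0xd2 (blk 13, set 1) → L1-HIT  vc=[9]
8: 0xd9 (blk 13, set 1) → L1-HIT  vc=[9]
9: 0x35 (blk 3, set 1) → MISS  vc=[9, 13]
10: 0x59 (blk 5, set 1) → MISS  vc=[9, 13, 3]
11: 0x39 (blk 3, set 1) → VC-HIT  vc=[9, 13, 5]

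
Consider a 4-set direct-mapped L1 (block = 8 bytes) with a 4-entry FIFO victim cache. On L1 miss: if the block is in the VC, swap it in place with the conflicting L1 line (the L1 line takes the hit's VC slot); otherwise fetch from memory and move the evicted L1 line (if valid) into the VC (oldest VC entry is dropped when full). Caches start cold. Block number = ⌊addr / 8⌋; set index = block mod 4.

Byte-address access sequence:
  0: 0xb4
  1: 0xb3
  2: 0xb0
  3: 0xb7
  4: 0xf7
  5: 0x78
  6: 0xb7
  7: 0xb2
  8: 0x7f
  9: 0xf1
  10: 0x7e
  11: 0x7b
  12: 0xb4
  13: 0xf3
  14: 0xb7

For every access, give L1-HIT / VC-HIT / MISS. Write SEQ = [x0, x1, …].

SEQ = [MISS, L1-HIT, L1-HIT, L1-HIT, MISS, MISS, VC-HIT, L1-HIT, L1-HIT, VC-HIT, L1-HIT, L1-HIT, VC-HIT, VC-HIT, VC-HIT]

#0 0xb4→b22/s2 MISS; vc=[]
#1 0xb3→b22/s2 L1-HIT; vc=[]
#2 0xb0→b22/s2 L1-HIT; vc=[]
#3 0xb7→b22/s2 L1-HIT; vc=[]
#4 0xf7→b30/s2 MISS; vc=[22]
#5 0x78→b15/s3 MISS; vc=[22]
#6 0xb7→b22/s2 VC-HIT; vc=[30]
#7 0xb2→b22/s2 L1-HIT; vc=[30]
#8 0x7f→b15/s3 L1-HIT; vc=[30]
#9 0xf1→b30/s2 VC-HIT; vc=[22]
#10 0x7e→b15/s3 L1-HIT; vc=[22]
#11 0x7b→b15/s3 L1-HIT; vc=[22]
#12 0xb4→b22/s2 VC-HIT; vc=[30]
#13 0xf3→b30/s2 VC-HIT; vc=[22]
#14 0xb7→b22/s2 VC-HIT; vc=[30]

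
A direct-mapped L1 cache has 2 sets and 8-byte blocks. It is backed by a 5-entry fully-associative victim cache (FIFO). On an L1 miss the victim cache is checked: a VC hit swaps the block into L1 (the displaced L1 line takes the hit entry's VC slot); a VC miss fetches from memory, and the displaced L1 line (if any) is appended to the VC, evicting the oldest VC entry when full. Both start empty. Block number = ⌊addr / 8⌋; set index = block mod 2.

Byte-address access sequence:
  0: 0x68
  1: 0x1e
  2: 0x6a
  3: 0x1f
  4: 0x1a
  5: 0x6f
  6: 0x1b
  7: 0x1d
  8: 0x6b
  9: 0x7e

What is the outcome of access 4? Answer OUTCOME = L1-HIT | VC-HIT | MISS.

#0 0x68→b13/s1 MISS; vc=[]
#1 0x1e→b3/s1 MISS; vc=[13]
#2 0x6a→b13/s1 VC-HIT; vc=[3]
#3 0x1f→b3/s1 VC-HIT; vc=[13]
#4 0x1a→b3/s1 L1-HIT; vc=[13]
#5 0x6f→b13/s1 VC-HIT; vc=[3]
#6 0x1b→b3/s1 VC-HIT; vc=[13]
#7 0x1d→b3/s1 L1-HIT; vc=[13]
#8 0x6b→b13/s1 VC-HIT; vc=[3]
#9 0x7e→b15/s1 MISS; vc=[3,13]

OUTCOME = L1-HIT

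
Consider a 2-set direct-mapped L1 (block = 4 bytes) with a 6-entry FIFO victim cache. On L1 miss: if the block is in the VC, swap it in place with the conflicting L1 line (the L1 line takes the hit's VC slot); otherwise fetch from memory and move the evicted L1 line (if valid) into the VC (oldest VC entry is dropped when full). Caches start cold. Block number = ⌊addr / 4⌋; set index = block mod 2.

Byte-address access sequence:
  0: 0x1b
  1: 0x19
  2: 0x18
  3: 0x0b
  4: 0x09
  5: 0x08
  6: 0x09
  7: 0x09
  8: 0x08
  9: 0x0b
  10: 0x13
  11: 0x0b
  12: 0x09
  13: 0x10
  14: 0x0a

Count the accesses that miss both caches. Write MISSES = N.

#0 0x1b→b6/s0 MISS; vc=[]
#1 0x19→b6/s0 L1-HIT; vc=[]
#2 0x18→b6/s0 L1-HIT; vc=[]
#3 0xb→b2/s0 MISS; vc=[6]
#4 0x9→b2/s0 L1-HIT; vc=[6]
#5 0x8→b2/s0 L1-HIT; vc=[6]
#6 0x9→b2/s0 L1-HIT; vc=[6]
#7 0x9→b2/s0 L1-HIT; vc=[6]
#8 0x8→b2/s0 L1-HIT; vc=[6]
#9 0xb→b2/s0 L1-HIT; vc=[6]
#10 0x13→b4/s0 MISS; vc=[6,2]
#11 0xb→b2/s0 VC-HIT; vc=[6,4]
#12 0x9→b2/s0 L1-HIT; vc=[6,4]
#13 0x10→b4/s0 VC-HIT; vc=[6,2]
#14 0xa→b2/s0 VC-HIT; vc=[6,4]

MISSES = 3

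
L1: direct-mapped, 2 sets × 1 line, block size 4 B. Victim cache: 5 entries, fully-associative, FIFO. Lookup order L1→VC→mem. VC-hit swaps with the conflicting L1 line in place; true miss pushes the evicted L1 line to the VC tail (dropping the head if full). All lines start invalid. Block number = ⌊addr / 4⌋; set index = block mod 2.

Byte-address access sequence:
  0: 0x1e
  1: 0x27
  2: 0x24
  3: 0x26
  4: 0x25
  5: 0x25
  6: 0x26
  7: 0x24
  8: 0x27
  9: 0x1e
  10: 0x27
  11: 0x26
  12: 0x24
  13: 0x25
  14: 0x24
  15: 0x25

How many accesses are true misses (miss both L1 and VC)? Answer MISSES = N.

MISSES = 2

0: 0x1e (blk 7, set 1) → MISS  vc=[]
1: 0x27 (blk 9, set 1) → MISS  vc=[7]
2: 0x24 (blk 9, set 1) → L1-HIT  vc=[7]
3: 0x26 (blk 9, set 1) → L1-HIT  vc=[7]
4: 0x25 (blk 9, set 1) → L1-HIT  vc=[7]
5: 0x25 (blk 9, set 1) → L1-HIT  vc=[7]
6: 0x26 (blk 9, set 1) → L1-HIT  vc=[7]
7: 0x24 (blk 9, set 1) → L1-HIT  vc=[7]
8: 0x27 (blk 9, set 1) → L1-HIT  vc=[7]
9: 0x1e (blk 7, set 1) → VC-HIT  vc=[9]
10: 0x27 (blk 9, set 1) → VC-HIT  vc=[7]
11: 0x26 (blk 9, set 1) → L1-HIT  vc=[7]
12: 0x24 (blk 9, set 1) → L1-HIT  vc=[7]
13: 0x25 (blk 9, set 1) → L1-HIT  vc=[7]
14: 0x24 (blk 9, set 1) → L1-HIT  vc=[7]
15: 0x25 (blk 9, set 1) → L1-HIT  vc=[7]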